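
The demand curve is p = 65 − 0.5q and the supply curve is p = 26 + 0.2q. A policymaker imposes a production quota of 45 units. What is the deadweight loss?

Competitive equilibrium: 65 − 0.5q = 26 + 0.2q → q* = 55.7143, p* = 37.1429.
At q = 45: demand price = 65 − 0.5·45 = 42.5; supply price = 26 + 0.2·45 = 35.
Δq = 55.7143 − 45 = 10.7143; wedge = 42.5 − 35 = 7.5.
The triangle = ½ × 10.7143 × 7.5 = 40.18.

40.18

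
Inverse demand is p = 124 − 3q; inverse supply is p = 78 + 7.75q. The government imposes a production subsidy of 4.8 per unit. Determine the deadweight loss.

1.07

Competitive equilibrium: 124 − 3q = 78 + 7.75q → q* = 4.2791, p* = 111.1628.
The subsidy lowers effective supply by 4.8: p = 73.2 + 7.75q.
New quantity: 124 − 3q = 73.2 + 7.75q → q' = 4.7256.
Overproduction Δq = 4.7256 − 4.2791 = 0.4465; wedge = subsidy = 4.8.
Welfare loss = ½ × 0.4465 × 4.8 = 1.07.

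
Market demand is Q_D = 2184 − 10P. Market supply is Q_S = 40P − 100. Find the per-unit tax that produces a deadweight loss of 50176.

In inverse form: demand P = 218.4 − 0.1Q, supply P = 2.5 + 0.025Q.
Competitive equilibrium: 218.4 − 0.1Q = 2.5 + 0.025Q → Q* = 1727.2, P* = 45.68.
A tax t gives ΔQ = t/0.125 and wedge t, so DWL = t²/0.25.
t²/0.25 = 50176 → t² = 12544 → t = 112.

112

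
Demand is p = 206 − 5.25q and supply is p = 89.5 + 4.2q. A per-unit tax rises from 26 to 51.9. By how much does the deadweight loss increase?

Competitive equilibrium: 206 − 5.25q = 89.5 + 4.2q → q* = 12.328, p* = 141.2778.
For a per-unit tax t: Δq = t/9.45, so DWL = ½·t·(t/9.45) = t²/18.9.
At t = 26: DWL = 35.767. At t = 51.9: DWL = 142.519.
Increase = 142.519 − 35.767 = 106.75.

106.75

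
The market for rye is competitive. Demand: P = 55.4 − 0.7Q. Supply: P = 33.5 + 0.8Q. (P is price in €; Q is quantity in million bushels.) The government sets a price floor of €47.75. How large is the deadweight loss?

€10.11 million

Competitive equilibrium: 55.4 − 0.7Q = 33.5 + 0.8Q → Q* = 14.6, P* = 45.18.
At the floor P = 47.75, quantity demanded = (55.4 − 47.75)/0.7 = 10.9286.
Sellers' marginal cost at Q' = 10.9286: 33.5 + 0.8·10.9286 = 42.2429.
ΔQ = 14.6 − 10.9286 = 3.6714; wedge = 47.75 − 42.2429 = 5.5071.
Welfare loss = ½ × 3.6714 × 5.5071 = €10.11 million.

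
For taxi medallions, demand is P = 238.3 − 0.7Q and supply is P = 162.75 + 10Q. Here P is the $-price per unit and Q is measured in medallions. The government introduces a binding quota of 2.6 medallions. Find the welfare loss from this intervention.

Competitive equilibrium: 238.3 − 0.7Q = 162.75 + 10Q → Q* = 7.06075, P* = 233.35748.
At Q = 2.6: demand price = 238.3 − 0.7·2.6 = 236.48; supply price = 162.75 + 10·2.6 = 188.75.
ΔQ = 7.06075 − 2.6 = 4.46075; wedge = 236.48 − 188.75 = 47.73.
The triangle = ½ × 4.46075 × 47.73 = $106.46.

$106.46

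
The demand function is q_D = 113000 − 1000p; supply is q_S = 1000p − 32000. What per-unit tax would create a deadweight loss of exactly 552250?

In inverse form: demand p = 113 − 0.001q, supply p = 32 + 0.001q.
Competitive equilibrium: 113 − 0.001q = 32 + 0.001q → q* = 40500, p* = 72.5.
A tax t gives Δq = t/0.002 and wedge t, so DWL = t²/0.004.
t²/0.004 = 552250 → t² = 2209 → t = 47.

47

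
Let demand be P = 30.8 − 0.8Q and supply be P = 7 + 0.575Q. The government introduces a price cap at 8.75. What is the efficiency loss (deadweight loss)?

139.91

Competitive equilibrium: 30.8 − 0.8Q = 7 + 0.575Q → Q* = 17.3091, P* = 16.9527.
At the ceiling P = 8.75, quantity supplied = (8.75 − 7)/0.575 = 3.0435.
Willingness to pay at Q' = 3.0435: 30.8 − 0.8·3.0435 = 28.3652.
ΔQ = 17.3091 − 3.0435 = 14.2656; wedge = 28.3652 − 8.75 = 19.6152.
Welfare loss = ½ × 14.2656 × 19.6152 = 139.91.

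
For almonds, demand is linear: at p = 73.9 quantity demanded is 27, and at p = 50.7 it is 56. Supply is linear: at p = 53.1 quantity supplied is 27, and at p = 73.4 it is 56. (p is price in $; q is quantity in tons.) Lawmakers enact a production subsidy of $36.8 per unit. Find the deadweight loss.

Demand slope = (50.7 − 73.9)/(56 − 27) = −0.8, so p = 95.5 − 0.8q.
Supply slope = (73.4 − 53.1)/(56 − 27) = 0.7, so p = 34.2 + 0.7q.
Competitive equilibrium: 95.5 − 0.8q = 34.2 + 0.7q → q* = 40.8667, p* = 62.8067.
The subsidy lowers effective supply by 36.8: p = 0.7q − 2.6.
New quantity: 95.5 − 0.8q = 0.7q − 2.6 → q' = 65.4.
Overproduction Δq = 65.4 − 40.8667 = 24.5333; wedge = subsidy = 36.8.
The triangle = ½ × 24.5333 × 36.8 = $451.41.

$451.41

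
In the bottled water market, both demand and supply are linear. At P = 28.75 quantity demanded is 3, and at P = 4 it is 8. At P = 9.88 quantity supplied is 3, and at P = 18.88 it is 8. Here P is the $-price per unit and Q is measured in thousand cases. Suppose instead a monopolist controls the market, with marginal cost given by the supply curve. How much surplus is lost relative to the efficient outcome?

$20.29 thousand

Demand slope = (4 − 28.75)/(8 − 3) = −4.95, so P = 43.6 − 4.95Q.
Supply slope = (18.88 − 9.88)/(8 − 3) = 1.8, so P = 4.48 + 1.8Q.
Competitive equilibrium: 43.6 − 4.95Q = 4.48 + 1.8Q → Q* = 5.7956, P* = 14.912.
Marginal revenue: MR = 43.6 − 9.9Q. Set MR = MC: 43.6 − 9.9Q = 4.48 + 1.8Q → Q_m = 3.3436.
Price P_m = 43.6 − 4.95·3.3436 = 27.0492; MC(Q_m) = 4.48 + 1.8·3.3436 = 10.4985.
Competitive Q* = 5.7956, so ΔQ = 2.452; wedge = 27.0492 − 10.4985 = 16.5507.
Welfare loss = ½ × 2.452 × 16.5507 = $20.29 thousand.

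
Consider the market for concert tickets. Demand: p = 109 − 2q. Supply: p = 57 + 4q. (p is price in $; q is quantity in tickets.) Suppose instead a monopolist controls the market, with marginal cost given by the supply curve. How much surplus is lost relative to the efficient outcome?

Competitive equilibrium: 109 − 2q = 57 + 4q → q* = 8.6667, p* = 91.6667.
Marginal revenue: MR = 109 − 4q. Set MR = MC: 109 − 4q = 57 + 4q → q_m = 6.5.
Price p_m = 109 − 2·6.5 = 96; MC(q_m) = 57 + 4·6.5 = 83.
Competitive q* = 8.6667, so Δq = 2.1667; wedge = 96 − 83 = 13.
The triangle = ½ × 2.1667 × 13 = $14.08.

$14.08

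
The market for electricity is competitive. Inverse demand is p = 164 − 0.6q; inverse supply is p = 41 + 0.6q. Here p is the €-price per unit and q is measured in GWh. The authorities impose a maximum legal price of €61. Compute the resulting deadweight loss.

Competitive equilibrium: 164 − 0.6q = 41 + 0.6q → q* = 102.5, p* = 102.5.
At the ceiling p = 61, quantity supplied = (61 − 41)/0.6 = 33.3333.
Willingness to pay at q' = 33.3333: 164 − 0.6·33.3333 = 144.
Δq = 102.5 − 33.3333 = 69.1667; wedge = 144 − 61 = 83.
The triangle = ½ × 69.1667 × 83 = €2870.42.

€2870.42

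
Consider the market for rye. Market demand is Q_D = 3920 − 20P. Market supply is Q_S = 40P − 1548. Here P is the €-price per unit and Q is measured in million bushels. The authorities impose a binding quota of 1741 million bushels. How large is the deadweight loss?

In inverse form: demand P = 196 − 0.05Q, supply P = 38.7 + 0.025Q.
Competitive equilibrium: 196 − 0.05Q = 38.7 + 0.025Q → Q* = 2097.3333, P* = 91.1333.
At Q = 1741: demand price = 196 − 0.05·1741 = 108.95; supply price = 38.7 + 0.025·1741 = 82.225.
ΔQ = 2097.3333 − 1741 = 356.3333; wedge = 108.95 − 82.225 = 26.725.
DWL = ½ × 356.3333 × 26.725 = €4761.50 million.

€4761.50 million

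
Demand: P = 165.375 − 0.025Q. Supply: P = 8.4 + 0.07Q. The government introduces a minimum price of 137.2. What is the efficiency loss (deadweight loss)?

13110.57

Competitive equilibrium: 165.375 − 0.025Q = 8.4 + 0.07Q → Q* = 1652.3684, P* = 124.0658.
At the floor P = 137.2, quantity demanded = (165.375 − 137.2)/0.025 = 1127.
Sellers' marginal cost at Q' = 1127: 8.4 + 0.07·1127 = 87.29.
ΔQ = 1652.3684 − 1127 = 525.3684; wedge = 137.2 − 87.29 = 49.91.
Deadweight loss = ½ × 525.3684 × 49.91 = 13110.57.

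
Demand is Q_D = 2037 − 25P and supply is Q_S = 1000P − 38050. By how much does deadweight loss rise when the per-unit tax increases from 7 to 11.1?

905

In inverse form: demand P = 81.48 − 0.04Q, supply P = 38.05 + 0.001Q.
Competitive equilibrium: 81.48 − 0.04Q = 38.05 + 0.001Q → Q* = 1059.2683, P* = 39.1093.
For a per-unit tax t: ΔQ = t/0.041, so DWL = ½·t·(t/0.041) = t²/0.082.
At t = 7: DWL = 597.561. At t = 11.1: DWL = 1502.561.
Increase = 1502.561 − 597.561 = 905.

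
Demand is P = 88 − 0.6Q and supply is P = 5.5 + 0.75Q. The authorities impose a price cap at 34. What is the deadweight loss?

Competitive equilibrium: 88 − 0.6Q = 5.5 + 0.75Q → Q* = 61.1111, P* = 51.3333.
At the ceiling P = 34, quantity supplied = (34 − 5.5)/0.75 = 38.
Willingness to pay at Q' = 38: 88 − 0.6·38 = 65.2.
ΔQ = 61.1111 − 38 = 23.1111; wedge = 65.2 − 34 = 31.2.
Deadweight loss = ½ × 23.1111 × 31.2 = 360.53.

360.53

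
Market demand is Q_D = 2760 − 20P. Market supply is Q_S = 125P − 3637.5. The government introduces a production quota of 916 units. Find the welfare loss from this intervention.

26814.79

In inverse form: demand P = 138 − 0.05Q, supply P = 29.1 + 0.008Q.
Competitive equilibrium: 138 − 0.05Q = 29.1 + 0.008Q → Q* = 1877.5862, P* = 44.1207.
At Q = 916: demand price = 138 − 0.05·916 = 92.2; supply price = 29.1 + 0.008·916 = 36.428.
ΔQ = 1877.5862 − 916 = 961.5862; wedge = 92.2 − 36.428 = 55.772.
Deadweight loss = ½ × 961.5862 × 55.772 = 26814.79.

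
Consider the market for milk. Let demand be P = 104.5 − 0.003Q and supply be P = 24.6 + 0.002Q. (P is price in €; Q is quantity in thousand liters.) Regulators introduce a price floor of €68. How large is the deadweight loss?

€36353.78 thousand

Competitive equilibrium: 104.5 − 0.003Q = 24.6 + 0.002Q → Q* = 15980, P* = 56.56.
At the floor P = 68, quantity demanded = (104.5 − 68)/0.003 = 12166.66667.
Sellers' marginal cost at Q' = 12166.66667: 24.6 + 0.002·12166.66667 = 48.93333.
ΔQ = 15980 − 12166.66667 = 3813.33333; wedge = 68 − 48.93333 = 19.06667.
Deadweight loss = ½ × 3813.33333 × 19.06667 = €36353.78 thousand.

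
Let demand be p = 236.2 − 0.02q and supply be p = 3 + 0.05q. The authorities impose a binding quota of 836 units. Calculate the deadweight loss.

Competitive equilibrium: 236.2 − 0.02q = 3 + 0.05q → q* = 3331.4286, p* = 169.5714.
At q = 836: demand price = 236.2 − 0.02·836 = 219.48; supply price = 3 + 0.05·836 = 44.8.
Δq = 3331.4286 − 836 = 2495.4286; wedge = 219.48 − 44.8 = 174.68.
The triangle = ½ × 2495.4286 × 174.68 = 217950.73.

217950.73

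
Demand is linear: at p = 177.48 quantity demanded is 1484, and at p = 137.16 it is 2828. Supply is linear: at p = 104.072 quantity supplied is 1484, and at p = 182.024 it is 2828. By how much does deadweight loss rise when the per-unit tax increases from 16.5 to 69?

Demand slope = (137.16 − 177.48)/(2828 − 1484) = −0.03, so p = 222 − 0.03q.
Supply slope = (182.024 − 104.072)/(2828 − 1484) = 0.058, so p = 18 + 0.058q.
Competitive equilibrium: 222 − 0.03q = 18 + 0.058q → q* = 2318.1818, p* = 152.4545.
For a per-unit tax t: Δq = t/0.088, so DWL = ½·t·(t/0.088) = t²/0.176.
At t = 16.5: DWL = 1546.875. At t = 69: DWL = 27051.136.
Increase = 27051.136 − 1546.875 = 25504.26.

25504.26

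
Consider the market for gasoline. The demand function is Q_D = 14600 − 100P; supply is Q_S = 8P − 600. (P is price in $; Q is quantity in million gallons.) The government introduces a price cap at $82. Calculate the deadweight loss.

In inverse form: demand P = 146 − 0.01Q, supply P = 75 + 0.125Q.
Competitive equilibrium: 146 − 0.01Q = 75 + 0.125Q → Q* = 525.9259, P* = 140.7407.
At the ceiling P = 82, quantity supplied = (82 − 75)/0.125 = 56.
Willingness to pay at Q' = 56: 146 − 0.01·56 = 145.44.
ΔQ = 525.9259 − 56 = 469.9259; wedge = 145.44 − 82 = 63.44.
Deadweight loss = ½ × 469.9259 × 63.44 = $14906.05 million.

$14906.05 million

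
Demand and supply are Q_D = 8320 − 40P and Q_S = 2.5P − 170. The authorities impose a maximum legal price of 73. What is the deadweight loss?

In inverse form: demand P = 208 − 0.025Q, supply P = 68 + 0.4Q.
Competitive equilibrium: 208 − 0.025Q = 68 + 0.4Q → Q* = 329.4118, P* = 199.7647.
At the ceiling P = 73, quantity supplied = (73 − 68)/0.4 = 12.5.
Willingness to pay at Q' = 12.5: 208 − 0.025·12.5 = 207.6875.
ΔQ = 329.4118 − 12.5 = 316.9118; wedge = 207.6875 − 73 = 134.6875.
DWL = ½ × 316.9118 × 134.6875 = 21342.03.

21342.03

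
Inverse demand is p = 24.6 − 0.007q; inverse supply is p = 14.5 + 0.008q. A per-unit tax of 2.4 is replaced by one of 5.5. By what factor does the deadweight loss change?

5.252

Competitive equilibrium: 24.6 − 0.007q = 14.5 + 0.008q → q* = 673.3333, p* = 19.8867.
For a per-unit tax t: Δq = t/0.015, so DWL = ½·t·(t/0.015) = t²/0.03.
At t = 2.4: DWL = 192. At t = 5.5: DWL = 1008.333.
Ratio = (5.5/2.4)² = 5.252.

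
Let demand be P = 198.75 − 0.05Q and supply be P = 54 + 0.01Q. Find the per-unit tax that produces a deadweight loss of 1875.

Competitive equilibrium: 198.75 − 0.05Q = 54 + 0.01Q → Q* = 2412.5, P* = 78.125.
A tax t gives ΔQ = t/0.06 and wedge t, so DWL = t²/0.12.
t²/0.12 = 1875 → t² = 225 → t = 15.

15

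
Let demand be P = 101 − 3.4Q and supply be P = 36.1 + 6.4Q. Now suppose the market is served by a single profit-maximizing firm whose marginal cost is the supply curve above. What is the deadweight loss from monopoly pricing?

Competitive equilibrium: 101 − 3.4Q = 36.1 + 6.4Q → Q* = 6.6224, P* = 78.4837.
Marginal revenue: MR = 101 − 6.8Q. Set MR = MC: 101 − 6.8Q = 36.1 + 6.4Q → Q_m = 4.9167.
Price P_m = 101 − 3.4·4.9167 = 84.2832; MC(Q_m) = 36.1 + 6.4·4.9167 = 67.5669.
Competitive Q* = 6.6224, so ΔQ = 1.7057; wedge = 84.2832 − 67.5669 = 16.7163.
DWL = ½ × 1.7057 × 16.7163 = 14.26.

14.26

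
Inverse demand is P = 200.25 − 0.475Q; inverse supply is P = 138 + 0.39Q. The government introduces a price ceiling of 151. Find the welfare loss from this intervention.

645.48

Competitive equilibrium: 200.25 − 0.475Q = 138 + 0.39Q → Q* = 71.9653, P* = 166.0665.
At the ceiling P = 151, quantity supplied = (151 − 138)/0.39 = 33.3333.
Willingness to pay at Q' = 33.3333: 200.25 − 0.475·33.3333 = 184.4167.
ΔQ = 71.9653 − 33.3333 = 38.632; wedge = 184.4167 − 151 = 33.4167.
Welfare loss = ½ × 38.632 × 33.4167 = 645.48.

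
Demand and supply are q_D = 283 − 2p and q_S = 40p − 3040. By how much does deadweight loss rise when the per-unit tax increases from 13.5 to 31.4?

765.44

In inverse form: demand p = 141.5 − 0.5q, supply p = 76 + 0.025q.
Competitive equilibrium: 141.5 − 0.5q = 76 + 0.025q → q* = 124.7619, p* = 79.119.
For a per-unit tax t: Δq = t/0.525, so DWL = ½·t·(t/0.525) = t²/1.05.
At t = 13.5: DWL = 173.571. At t = 31.4: DWL = 939.01.
Increase = 939.01 − 173.571 = 765.44.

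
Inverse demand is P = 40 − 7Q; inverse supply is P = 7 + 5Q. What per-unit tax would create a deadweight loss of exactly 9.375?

15

Competitive equilibrium: 40 − 7Q = 7 + 5Q → Q* = 2.75, P* = 20.75.
A tax t gives ΔQ = t/12 and wedge t, so DWL = t²/24.
t²/24 = 9.375 → t² = 225 → t = 15.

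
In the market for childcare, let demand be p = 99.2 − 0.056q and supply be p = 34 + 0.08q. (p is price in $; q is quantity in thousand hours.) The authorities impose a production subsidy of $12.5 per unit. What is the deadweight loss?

$574.45 thousand

Competitive equilibrium: 99.2 − 0.056q = 34 + 0.08q → q* = 479.4118, p* = 72.3529.
The subsidy lowers effective supply by 12.5: p = 21.5 + 0.08q.
New quantity: 99.2 − 0.056q = 21.5 + 0.08q → q' = 571.3235.
Overproduction Δq = 571.3235 − 479.4118 = 91.9117; wedge = subsidy = 12.5.
Deadweight loss = ½ × 91.9117 × 12.5 = $574.45 thousand.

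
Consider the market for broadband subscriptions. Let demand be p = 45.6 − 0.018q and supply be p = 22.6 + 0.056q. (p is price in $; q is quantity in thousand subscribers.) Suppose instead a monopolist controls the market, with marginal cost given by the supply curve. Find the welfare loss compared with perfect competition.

$136.82 thousand

Competitive equilibrium: 45.6 − 0.018q = 22.6 + 0.056q → q* = 310.8108, p* = 40.0054.
Marginal revenue: MR = 45.6 − 0.036q. Set MR = MC: 45.6 − 0.036q = 22.6 + 0.056q → q_m = 250.
Price p_m = 45.6 − 0.018·250 = 41.1; MC(q_m) = 22.6 + 0.056·250 = 36.6.
Competitive q* = 310.8108, so Δq = 60.8108; wedge = 41.1 − 36.6 = 4.5.
Welfare loss = ½ × 60.8108 × 4.5 = $136.82 thousand.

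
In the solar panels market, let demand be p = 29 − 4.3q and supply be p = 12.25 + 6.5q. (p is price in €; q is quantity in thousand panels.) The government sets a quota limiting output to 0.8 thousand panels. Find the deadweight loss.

€3.05 thousand

Competitive equilibrium: 29 − 4.3q = 12.25 + 6.5q → q* = 1.55093, p* = 22.33102.
At q = 0.8: demand price = 29 − 4.3·0.8 = 25.56; supply price = 12.25 + 6.5·0.8 = 17.45.
Δq = 1.55093 − 0.8 = 0.75093; wedge = 25.56 − 17.45 = 8.11.
Deadweight loss = ½ × 0.75093 × 8.11 = €3.05 thousand.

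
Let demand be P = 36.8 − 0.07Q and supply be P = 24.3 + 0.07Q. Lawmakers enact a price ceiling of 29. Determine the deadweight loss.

34.32

Competitive equilibrium: 36.8 − 0.07Q = 24.3 + 0.07Q → Q* = 89.2857, P* = 30.55.
At the ceiling P = 29, quantity supplied = (29 − 24.3)/0.07 = 67.1429.
Willingness to pay at Q' = 67.1429: 36.8 − 0.07·67.1429 = 32.1.
ΔQ = 89.2857 − 67.1429 = 22.1428; wedge = 32.1 − 29 = 3.1.
DWL = ½ × 22.1428 × 3.1 = 34.32.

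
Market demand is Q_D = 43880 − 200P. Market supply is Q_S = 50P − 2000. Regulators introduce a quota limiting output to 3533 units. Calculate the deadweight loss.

165893.11

In inverse form: demand P = 219.4 − 0.005Q, supply P = 40 + 0.02Q.
Competitive equilibrium: 219.4 − 0.005Q = 40 + 0.02Q → Q* = 7176, P* = 183.52.
At Q = 3533: demand price = 219.4 − 0.005·3533 = 201.735; supply price = 40 + 0.02·3533 = 110.66.
ΔQ = 7176 − 3533 = 3643; wedge = 201.735 − 110.66 = 91.075.
Welfare loss = ½ × 3643 × 91.075 = 165893.11.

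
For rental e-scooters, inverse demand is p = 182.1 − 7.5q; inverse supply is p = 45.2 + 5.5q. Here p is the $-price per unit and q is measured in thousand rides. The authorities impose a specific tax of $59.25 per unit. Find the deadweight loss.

$135.02 thousand

Competitive equilibrium: 182.1 − 7.5q = 45.2 + 5.5q → q* = 10.5308, p* = 103.1192.
With the tax, the buyer price exceeds the seller price by 59.25: (182.1 − 7.5q) − (45.2 + 5.5q) = 59.25 → q' = 5.9731.
Δq = 10.5308 − 5.9731 = 4.5577; the wedge equals the tax, 59.25.
Welfare loss = ½ × 4.5577 × 59.25 = $135.02 thousand.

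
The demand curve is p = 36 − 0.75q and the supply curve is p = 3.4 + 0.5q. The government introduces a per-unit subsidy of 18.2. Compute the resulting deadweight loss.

Competitive equilibrium: 36 − 0.75q = 3.4 + 0.5q → q* = 26.08, p* = 16.44.
The subsidy lowers effective supply by 18.2: p = 0.5q − 14.8.
New quantity: 36 − 0.75q = 0.5q − 14.8 → q' = 40.64.
Overproduction Δq = 40.64 − 26.08 = 14.56; wedge = subsidy = 18.2.
The triangle = ½ × 14.56 × 18.2 = 132.496.

132.496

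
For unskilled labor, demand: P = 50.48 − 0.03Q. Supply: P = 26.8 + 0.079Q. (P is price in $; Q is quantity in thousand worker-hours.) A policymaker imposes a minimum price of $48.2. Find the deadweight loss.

$1087.32 thousand

Competitive equilibrium: 50.48 − 0.03Q = 26.8 + 0.079Q → Q* = 217.2477, P* = 43.9626.
At the floor P = 48.2, quantity demanded = (50.48 − 48.2)/0.03 = 76.
Sellers' marginal cost at Q' = 76: 26.8 + 0.079·76 = 32.804.
ΔQ = 217.2477 − 76 = 141.2477; wedge = 48.2 − 32.804 = 15.396.
Welfare loss = ½ × 141.2477 × 15.396 = $1087.32 thousand.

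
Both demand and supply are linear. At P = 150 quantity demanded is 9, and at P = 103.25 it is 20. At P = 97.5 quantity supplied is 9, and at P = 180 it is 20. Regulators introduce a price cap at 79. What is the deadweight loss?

Demand slope = (103.25 − 150)/(20 − 9) = −4.25, so P = 188.25 − 4.25Q.
Supply slope = (180 − 97.5)/(20 − 9) = 7.5, so P = 30 + 7.5Q.
Competitive equilibrium: 188.25 − 4.25Q = 30 + 7.5Q → Q* = 13.46809, P* = 131.01064.
At the ceiling P = 79, quantity supplied = (79 − 30)/7.5 = 6.53333.
Willingness to pay at Q' = 6.53333: 188.25 − 4.25·6.53333 = 160.48335.
ΔQ = 13.46809 − 6.53333 = 6.93476; wedge = 160.48335 − 79 = 81.48335.
DWL = ½ × 6.93476 × 81.48335 = 282.53.

282.53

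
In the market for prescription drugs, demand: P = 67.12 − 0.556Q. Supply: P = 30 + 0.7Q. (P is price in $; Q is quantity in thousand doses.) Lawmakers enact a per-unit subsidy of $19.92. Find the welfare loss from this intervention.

Competitive equilibrium: 67.12 − 0.556Q = 30 + 0.7Q → Q* = 29.5541, P* = 50.6879.
The subsidy lowers effective supply by 19.92: P = 10.08 + 0.7Q.
New quantity: 67.12 − 0.556Q = 10.08 + 0.7Q → Q' = 45.414.
Overproduction ΔQ = 45.414 − 29.5541 = 15.8599; wedge = subsidy = 19.92.
DWL = ½ × 15.8599 × 19.92 = $157.96 thousand.

$157.96 thousand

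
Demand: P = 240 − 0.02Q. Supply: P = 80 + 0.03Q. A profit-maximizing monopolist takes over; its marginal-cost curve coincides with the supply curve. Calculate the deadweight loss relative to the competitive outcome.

Competitive equilibrium: 240 − 0.02Q = 80 + 0.03Q → Q* = 3200, P* = 176.
Marginal revenue: MR = 240 − 0.04Q. Set MR = MC: 240 − 0.04Q = 80 + 0.03Q → Q_m = 2285.71429.
Price P_m = 240 − 0.02·2285.71429 = 194.28571; MC(Q_m) = 80 + 0.03·2285.71429 = 148.57143.
Competitive Q* = 3200, so ΔQ = 914.28571; wedge = 194.28571 − 148.57143 = 45.71428.
The triangle = ½ × 914.28571 × 45.71428 = 20897.96.

20897.96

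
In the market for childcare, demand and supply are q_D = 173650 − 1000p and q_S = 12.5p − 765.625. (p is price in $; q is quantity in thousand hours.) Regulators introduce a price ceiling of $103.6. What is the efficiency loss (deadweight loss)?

$29834.06 thousand

In inverse form: demand p = 173.65 − 0.001q, supply p = 61.25 + 0.08q.
Competitive equilibrium: 173.65 − 0.001q = 61.25 + 0.08q → q* = 1387.65432, p* = 172.26235.
At the ceiling p = 103.6, quantity supplied = (103.6 − 61.25)/0.08 = 529.375.
Willingness to pay at q' = 529.375: 173.65 − 0.001·529.375 = 173.12063.
Δq = 1387.65432 − 529.375 = 858.27932; wedge = 173.12063 − 103.6 = 69.52063.
Welfare loss = ½ × 858.27932 × 69.52063 = $29834.06 thousand.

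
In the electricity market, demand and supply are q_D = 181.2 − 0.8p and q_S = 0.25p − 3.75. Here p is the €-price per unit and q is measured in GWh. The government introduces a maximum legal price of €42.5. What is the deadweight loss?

€2930.22

In inverse form: demand p = 226.5 − 1.25q, supply p = 15 + 4q.
Competitive equilibrium: 226.5 − 1.25q = 15 + 4q → q* = 40.2857, p* = 176.1429.
At the ceiling p = 42.5, quantity supplied = (42.5 − 15)/4 = 6.875.
Willingness to pay at q' = 6.875: 226.5 − 1.25·6.875 = 217.9063.
Δq = 40.2857 − 6.875 = 33.4107; wedge = 217.9063 − 42.5 = 175.4063.
DWL = ½ × 33.4107 × 175.4063 = €2930.22.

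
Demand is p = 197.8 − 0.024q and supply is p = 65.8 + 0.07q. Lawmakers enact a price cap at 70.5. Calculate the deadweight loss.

84029.88

Competitive equilibrium: 197.8 − 0.024q = 65.8 + 0.07q → q* = 1404.25532, p* = 164.09787.
At the ceiling p = 70.5, quantity supplied = (70.5 − 65.8)/0.07 = 67.14286.
Willingness to pay at q' = 67.14286: 197.8 − 0.024·67.14286 = 196.18857.
Δq = 1404.25532 − 67.14286 = 1337.11246; wedge = 196.18857 − 70.5 = 125.68857.
Welfare loss = ½ × 1337.11246 × 125.68857 = 84029.88.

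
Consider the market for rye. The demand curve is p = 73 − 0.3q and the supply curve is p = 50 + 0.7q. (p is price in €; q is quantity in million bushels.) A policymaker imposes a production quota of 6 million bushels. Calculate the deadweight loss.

€144.50 million

Competitive equilibrium: 73 − 0.3q = 50 + 0.7q → q* = 23, p* = 66.1.
At q = 6: demand price = 73 − 0.3·6 = 71.2; supply price = 50 + 0.7·6 = 54.2.
Δq = 23 − 6 = 17; wedge = 71.2 − 54.2 = 17.
The triangle = ½ × 17 × 17 = €144.50 million.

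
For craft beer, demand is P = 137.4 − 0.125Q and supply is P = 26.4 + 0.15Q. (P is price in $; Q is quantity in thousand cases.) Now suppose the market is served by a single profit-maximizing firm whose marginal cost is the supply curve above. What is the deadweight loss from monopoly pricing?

$2187.68 thousand

Competitive equilibrium: 137.4 − 0.125Q = 26.4 + 0.15Q → Q* = 403.6364, P* = 86.9455.
Marginal revenue: MR = 137.4 − 0.25Q. Set MR = MC: 137.4 − 0.25Q = 26.4 + 0.15Q → Q_m = 277.5.
Price P_m = 137.4 − 0.125·277.5 = 102.7125; MC(Q_m) = 26.4 + 0.15·277.5 = 68.025.
Competitive Q* = 403.6364, so ΔQ = 126.1364; wedge = 102.7125 − 68.025 = 34.6875.
Deadweight loss = ½ × 126.1364 × 34.6875 = $2187.68 thousand.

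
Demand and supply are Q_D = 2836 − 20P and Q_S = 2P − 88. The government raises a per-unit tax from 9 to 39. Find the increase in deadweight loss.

1309.09

In inverse form: demand P = 141.8 − 0.05Q, supply P = 44 + 0.5Q.
Competitive equilibrium: 141.8 − 0.05Q = 44 + 0.5Q → Q* = 177.8182, P* = 132.9091.
For a per-unit tax t: ΔQ = t/0.55, so DWL = ½·t·(t/0.55) = t²/1.1.
At t = 9: DWL = 73.636. At t = 39: DWL = 1382.727.
Increase = 1382.727 − 73.636 = 1309.09.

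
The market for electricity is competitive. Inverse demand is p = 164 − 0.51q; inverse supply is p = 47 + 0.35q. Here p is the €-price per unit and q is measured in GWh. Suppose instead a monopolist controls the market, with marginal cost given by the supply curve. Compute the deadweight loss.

€1102.92

Competitive equilibrium: 164 − 0.51q = 47 + 0.35q → q* = 136.04651, p* = 94.61628.
Marginal revenue: MR = 164 − 1.02q. Set MR = MC: 164 − 1.02q = 47 + 0.35q → q_m = 85.40146.
Price p_m = 164 − 0.51·85.40146 = 120.44526; MC(q_m) = 47 + 0.35·85.40146 = 76.89051.
Competitive q* = 136.04651, so Δq = 50.64505; wedge = 120.44526 − 76.89051 = 43.55475.
DWL = ½ × 50.64505 × 43.55475 = €1102.92.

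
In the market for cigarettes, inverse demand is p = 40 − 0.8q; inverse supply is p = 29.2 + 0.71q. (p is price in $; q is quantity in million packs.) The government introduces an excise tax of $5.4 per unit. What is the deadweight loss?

Competitive equilibrium: 40 − 0.8q = 29.2 + 0.71q → q* = 7.1523, p* = 34.2781.
With the tax, the buyer price exceeds the seller price by 5.4: (40 − 0.8q) − (29.2 + 0.71q) = 5.4 → q' = 3.5762.
Δq = 7.1523 − 3.5762 = 3.5761; the wedge equals the tax, 5.4.
Welfare loss = ½ × 3.5761 × 5.4 = $9.66 million.

$9.66 million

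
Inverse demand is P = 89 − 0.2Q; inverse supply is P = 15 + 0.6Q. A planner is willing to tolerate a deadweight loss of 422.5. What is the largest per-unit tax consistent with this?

Competitive equilibrium: 89 − 0.2Q = 15 + 0.6Q → Q* = 92.5, P* = 70.5.
A tax t gives ΔQ = t/0.8 and wedge t, so DWL = t²/1.6.
t²/1.6 = 422.5 → t² = 676 → t = 26.

26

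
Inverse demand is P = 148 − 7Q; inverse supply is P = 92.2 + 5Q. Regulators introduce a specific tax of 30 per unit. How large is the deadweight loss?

Competitive equilibrium: 148 − 7Q = 92.2 + 5Q → Q* = 4.65, P* = 115.45.
With the tax, the buyer price exceeds the seller price by 30: (148 − 7Q) − (92.2 + 5Q) = 30 → Q' = 2.15.
ΔQ = 4.65 − 2.15 = 2.5; the wedge equals the tax, 30.
The triangle = ½ × 2.5 × 30 = 37.50.

37.50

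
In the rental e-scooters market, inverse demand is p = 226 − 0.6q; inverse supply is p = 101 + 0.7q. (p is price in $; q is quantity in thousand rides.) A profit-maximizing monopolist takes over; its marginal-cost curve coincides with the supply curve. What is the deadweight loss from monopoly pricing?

Competitive equilibrium: 226 − 0.6q = 101 + 0.7q → q* = 96.15385, p* = 168.30769.
Marginal revenue: MR = 226 − 1.2q. Set MR = MC: 226 − 1.2q = 101 + 0.7q → q_m = 65.78947.
Price p_m = 226 − 0.6·65.78947 = 186.52632; MC(q_m) = 101 + 0.7·65.78947 = 147.05263.
Competitive q* = 96.15385, so Δq = 30.36438; wedge = 186.52632 − 147.05263 = 39.47369.
The triangle = ½ × 30.36438 × 39.47369 = $599.30 thousand.

$599.30 thousand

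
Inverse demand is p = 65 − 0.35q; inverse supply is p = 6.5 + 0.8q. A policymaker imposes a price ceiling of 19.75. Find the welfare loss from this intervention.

Competitive equilibrium: 65 − 0.35q = 6.5 + 0.8q → q* = 50.8696, p* = 47.1957.
At the ceiling p = 19.75, quantity supplied = (19.75 − 6.5)/0.8 = 16.5625.
Willingness to pay at q' = 16.5625: 65 − 0.35·16.5625 = 59.2031.
Δq = 50.8696 − 16.5625 = 34.3071; wedge = 59.2031 − 19.75 = 39.4531.
DWL = ½ × 34.3071 × 39.4531 = 676.76.

676.76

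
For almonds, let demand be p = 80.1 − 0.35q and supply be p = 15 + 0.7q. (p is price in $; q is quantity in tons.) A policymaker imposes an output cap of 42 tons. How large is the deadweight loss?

$210

Competitive equilibrium: 80.1 − 0.35q = 15 + 0.7q → q* = 62, p* = 58.4.
At q = 42: demand price = 80.1 − 0.35·42 = 65.4; supply price = 15 + 0.7·42 = 44.4.
Δq = 62 − 42 = 20; wedge = 65.4 − 44.4 = 21.
The triangle = ½ × 20 × 21 = $210.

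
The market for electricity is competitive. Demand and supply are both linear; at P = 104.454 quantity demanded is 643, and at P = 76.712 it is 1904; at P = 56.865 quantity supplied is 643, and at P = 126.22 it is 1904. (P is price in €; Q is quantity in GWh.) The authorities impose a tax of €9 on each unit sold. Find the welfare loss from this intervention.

Demand slope = (76.712 − 104.454)/(1904 − 643) = −0.022, so P = 118.6 − 0.022Q.
Supply slope = (126.22 − 56.865)/(1904 − 643) = 0.055, so P = 21.5 + 0.055Q.
Competitive equilibrium: 118.6 − 0.022Q = 21.5 + 0.055Q → Q* = 1261.039, P* = 90.8571.
With the tax, the buyer price exceeds the seller price by 9: (118.6 − 0.022Q) − (21.5 + 0.055Q) = 9 → Q' = 1144.1558.
ΔQ = 1261.039 − 1144.1558 = 116.8832; the wedge equals the tax, 9.
The triangle = ½ × 116.8832 × 9 = €525.97.

€525.97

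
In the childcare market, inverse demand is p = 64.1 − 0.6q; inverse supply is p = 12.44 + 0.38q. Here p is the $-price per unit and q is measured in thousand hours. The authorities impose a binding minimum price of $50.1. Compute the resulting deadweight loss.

Competitive equilibrium: 64.1 − 0.6q = 12.44 + 0.38q → q* = 52.7143, p* = 32.4714.
At the floor p = 50.1, quantity demanded = (64.1 − 50.1)/0.6 = 23.3333.
Sellers' marginal cost at q' = 23.3333: 12.44 + 0.38·23.3333 = 21.3067.
Δq = 52.7143 − 23.3333 = 29.381; wedge = 50.1 − 21.3067 = 28.7933.
Welfare loss = ½ × 29.381 × 28.7933 = $422.99 thousand.

$422.99 thousand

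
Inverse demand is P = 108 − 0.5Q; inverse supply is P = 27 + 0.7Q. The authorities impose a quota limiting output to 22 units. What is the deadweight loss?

1242.15

Competitive equilibrium: 108 − 0.5Q = 27 + 0.7Q → Q* = 67.5, P* = 74.25.
At Q = 22: demand price = 108 − 0.5·22 = 97; supply price = 27 + 0.7·22 = 42.4.
ΔQ = 67.5 − 22 = 45.5; wedge = 97 − 42.4 = 54.6.
DWL = ½ × 45.5 × 54.6 = 1242.15.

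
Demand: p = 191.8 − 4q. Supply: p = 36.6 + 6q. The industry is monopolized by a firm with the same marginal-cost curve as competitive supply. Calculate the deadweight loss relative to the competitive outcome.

98.31

Competitive equilibrium: 191.8 − 4q = 36.6 + 6q → q* = 15.52, p* = 129.72.
Marginal revenue: MR = 191.8 − 8q. Set MR = MC: 191.8 − 8q = 36.6 + 6q → q_m = 11.08571.
Price p_m = 191.8 − 4·11.08571 = 147.45716; MC(q_m) = 36.6 + 6·11.08571 = 103.11426.
Competitive q* = 15.52, so Δq = 4.43429; wedge = 147.45716 − 103.11426 = 44.3429.
The triangle = ½ × 4.43429 × 44.3429 = 98.31.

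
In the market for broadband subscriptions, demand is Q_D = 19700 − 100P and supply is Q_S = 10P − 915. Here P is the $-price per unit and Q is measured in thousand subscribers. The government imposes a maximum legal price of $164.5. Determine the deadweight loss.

In inverse form: demand P = 197 − 0.01Q, supply P = 91.5 + 0.1Q.
Competitive equilibrium: 197 − 0.01Q = 91.5 + 0.1Q → Q* = 959.0909, P* = 187.4091.
At the ceiling P = 164.5, quantity supplied = (164.5 − 91.5)/0.1 = 730.
Willingness to pay at Q' = 730: 197 − 0.01·730 = 189.7.
ΔQ = 959.0909 − 730 = 229.0909; wedge = 189.7 − 164.5 = 25.2.
The triangle = ½ × 229.0909 × 25.2 = $2886.55 thousand.

$2886.55 thousand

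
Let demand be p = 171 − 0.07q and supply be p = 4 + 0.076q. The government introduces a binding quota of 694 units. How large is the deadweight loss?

Competitive equilibrium: 171 − 0.07q = 4 + 0.076q → q* = 1143.8356, p* = 90.9315.
At q = 694: demand price = 171 − 0.07·694 = 122.42; supply price = 4 + 0.076·694 = 56.744.
Δq = 1143.8356 − 694 = 449.8356; wedge = 122.42 − 56.744 = 65.676.
Welfare loss = ½ × 449.8356 × 65.676 = 14771.70.

14771.70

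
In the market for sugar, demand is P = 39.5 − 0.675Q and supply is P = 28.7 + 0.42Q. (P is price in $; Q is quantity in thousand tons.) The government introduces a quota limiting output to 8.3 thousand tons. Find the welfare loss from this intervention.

Competitive equilibrium: 39.5 − 0.675Q = 28.7 + 0.42Q → Q* = 9.863, P* = 32.8425.
At Q = 8.3: demand price = 39.5 − 0.675·8.3 = 33.8975; supply price = 28.7 + 0.42·8.3 = 32.186.
ΔQ = 9.863 − 8.3 = 1.563; wedge = 33.8975 − 32.186 = 1.7115.
The triangle = ½ × 1.563 × 1.7115 = $1.34 thousand.

$1.34 thousand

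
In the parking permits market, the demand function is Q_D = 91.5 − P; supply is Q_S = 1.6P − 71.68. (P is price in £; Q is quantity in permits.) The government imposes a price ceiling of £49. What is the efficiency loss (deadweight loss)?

£393.91

In inverse form: demand P = 91.5 − Q, supply P = 44.8 + 0.625Q.
Competitive equilibrium: 91.5 − Q = 44.8 + 0.625Q → Q* = 28.7385, P* = 62.7615.
At the ceiling P = 49, quantity supplied = (49 − 44.8)/0.625 = 6.72.
Willingness to pay at Q' = 6.72: 91.5 − 1·6.72 = 84.78.
ΔQ = 28.7385 − 6.72 = 22.0185; wedge = 84.78 − 49 = 35.78.
Welfare loss = ½ × 22.0185 × 35.78 = £393.91.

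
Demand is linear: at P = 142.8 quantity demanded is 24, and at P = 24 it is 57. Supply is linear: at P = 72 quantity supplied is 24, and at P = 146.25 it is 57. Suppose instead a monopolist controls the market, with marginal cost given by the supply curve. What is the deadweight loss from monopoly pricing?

553.28

Demand slope = (24 − 142.8)/(57 − 24) = −3.6, so P = 229.2 − 3.6Q.
Supply slope = (146.25 − 72)/(57 − 24) = 2.25, so P = 18 + 2.25Q.
Competitive equilibrium: 229.2 − 3.6Q = 18 + 2.25Q → Q* = 36.1026, P* = 99.2308.
Marginal revenue: MR = 229.2 − 7.2Q. Set MR = MC: 229.2 − 7.2Q = 18 + 2.25Q → Q_m = 22.3492.
Price P_m = 229.2 − 3.6·22.3492 = 148.7429; MC(Q_m) = 18 + 2.25·22.3492 = 68.2857.
Competitive Q* = 36.1026, so ΔQ = 13.7534; wedge = 148.7429 − 68.2857 = 80.4572.
The triangle = ½ × 13.7534 × 80.4572 = 553.28.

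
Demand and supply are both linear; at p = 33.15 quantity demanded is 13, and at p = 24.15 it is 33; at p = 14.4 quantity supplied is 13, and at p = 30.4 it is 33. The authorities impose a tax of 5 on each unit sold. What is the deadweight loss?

10

Demand slope = (24.15 − 33.15)/(33 − 13) = −0.45, so p = 39 − 0.45q.
Supply slope = (30.4 − 14.4)/(33 − 13) = 0.8, so p = 4 + 0.8q.
Competitive equilibrium: 39 − 0.45q = 4 + 0.8q → q* = 28, p* = 26.4.
With the tax, the buyer price exceeds the seller price by 5: (39 − 0.45q) − (4 + 0.8q) = 5 → q' = 24.
Δq = 28 − 24 = 4; the wedge equals the tax, 5.
Welfare loss = ½ × 4 × 5 = 10.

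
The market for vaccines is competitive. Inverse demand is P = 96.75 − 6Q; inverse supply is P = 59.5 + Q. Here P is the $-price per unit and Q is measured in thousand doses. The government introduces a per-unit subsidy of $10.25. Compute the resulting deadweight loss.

$7.50 thousand

Competitive equilibrium: 96.75 − 6Q = 59.5 + Q → Q* = 5.3214, P* = 64.8214.
The subsidy lowers effective supply by 10.25: P = 49.25 + Q.
New quantity: 96.75 − 6Q = 49.25 + Q → Q' = 6.7857.
Overproduction ΔQ = 6.7857 − 5.3214 = 1.4643; wedge = subsidy = 10.25.
DWL = ½ × 1.4643 × 10.25 = $7.50 thousand.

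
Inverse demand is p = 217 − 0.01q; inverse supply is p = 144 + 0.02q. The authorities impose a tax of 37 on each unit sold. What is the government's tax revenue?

Competitive equilibrium: 217 − 0.01q = 144 + 0.02q → q* = 2433.3333, p* = 192.6667.
With the tax, the buyer price exceeds the seller price by 37: (217 − 0.01q) − (144 + 0.02q) = 37 → q' = 1200.
Tax revenue = 37 × 1200 = 44400.

44400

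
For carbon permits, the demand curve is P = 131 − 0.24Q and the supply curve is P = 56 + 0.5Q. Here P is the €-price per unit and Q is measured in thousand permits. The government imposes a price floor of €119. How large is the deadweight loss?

€975.68 thousand

Competitive equilibrium: 131 − 0.24Q = 56 + 0.5Q → Q* = 101.3514, P* = 106.6757.
At the floor P = 119, quantity demanded = (131 − 119)/0.24 = 50.
Sellers' marginal cost at Q' = 50: 56 + 0.5·50 = 81.
ΔQ = 101.3514 − 50 = 51.3514; wedge = 119 − 81 = 38.
DWL = ½ × 51.3514 × 38 = €975.68 thousand.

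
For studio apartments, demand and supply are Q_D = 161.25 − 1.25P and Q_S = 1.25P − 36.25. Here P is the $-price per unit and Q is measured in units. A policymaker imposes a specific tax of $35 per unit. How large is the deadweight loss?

In inverse form: demand P = 129 − 0.8Q, supply P = 29 + 0.8Q.
Competitive equilibrium: 129 − 0.8Q = 29 + 0.8Q → Q* = 62.5, P* = 79.
With the tax, the buyer price exceeds the seller price by 35: (129 − 0.8Q) − (29 + 0.8Q) = 35 → Q' = 40.625.
ΔQ = 62.5 − 40.625 = 21.875; the wedge equals the tax, 35.
Welfare loss = ½ × 21.875 × 35 = $382.81.

$382.81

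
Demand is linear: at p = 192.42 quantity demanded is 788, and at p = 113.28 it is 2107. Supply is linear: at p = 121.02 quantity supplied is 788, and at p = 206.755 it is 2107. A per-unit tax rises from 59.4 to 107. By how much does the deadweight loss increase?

Demand slope = (113.28 − 192.42)/(2107 − 788) = −0.06, so p = 239.7 − 0.06q.
Supply slope = (206.755 − 121.02)/(2107 − 788) = 0.065, so p = 69.8 + 0.065q.
Competitive equilibrium: 239.7 − 0.06q = 69.8 + 0.065q → q* = 1359.2, p* = 158.148.
For a per-unit tax t: Δq = t/0.125, so DWL = ½·t·(t/0.125) = t²/0.25.
At t = 59.4: DWL = 14113.44. At t = 107: DWL = 45796.
Increase = 45796 − 14113.44 = 31682.56.

31682.56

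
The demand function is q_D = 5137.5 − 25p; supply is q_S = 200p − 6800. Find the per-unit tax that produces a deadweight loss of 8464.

27.6

In inverse form: demand p = 205.5 − 0.04q, supply p = 34 + 0.005q.
Competitive equilibrium: 205.5 − 0.04q = 34 + 0.005q → q* = 3811.1111, p* = 53.0556.
A tax t gives Δq = t/0.045 and wedge t, so DWL = t²/0.09.
t²/0.09 = 8464 → t² = 761.76 → t = 27.6.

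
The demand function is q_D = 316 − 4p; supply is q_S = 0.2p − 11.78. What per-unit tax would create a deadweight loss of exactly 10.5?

In inverse form: demand p = 79 − 0.25q, supply p = 58.9 + 5q.
Competitive equilibrium: 79 − 0.25q = 58.9 + 5q → q* = 3.8286, p* = 78.0429.
A tax t gives Δq = t/5.25 and wedge t, so DWL = t²/10.5.
t²/10.5 = 10.5 → t² = 110.25 → t = 10.5.

10.5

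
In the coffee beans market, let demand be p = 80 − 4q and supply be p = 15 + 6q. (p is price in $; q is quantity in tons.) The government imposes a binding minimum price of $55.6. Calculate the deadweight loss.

Competitive equilibrium: 80 − 4q = 15 + 6q → q* = 6.5, p* = 54.
At the floor p = 55.6, quantity demanded = (80 − 55.6)/4 = 6.1.
Sellers' marginal cost at q' = 6.1: 15 + 6·6.1 = 51.6.
Δq = 6.5 − 6.1 = 0.4; wedge = 55.6 − 51.6 = 4.
DWL = ½ × 0.4 × 4 = $0.80.

$0.80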